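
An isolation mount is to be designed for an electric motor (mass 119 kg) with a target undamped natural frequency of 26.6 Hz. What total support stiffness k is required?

3320000 N/m

ω_n = 2πf_n = 2π × 26.6 = 167.1 rad/s.
k = m·ω_n² = 119 × 167.1² = 119 × 27930 = 3324000 N/m.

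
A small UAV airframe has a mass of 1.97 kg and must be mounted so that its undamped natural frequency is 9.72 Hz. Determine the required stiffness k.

7350 N/m

ω_n = 2πf_n = 2π × 9.72 = 61.07 rad/s.
k = m·ω_n² = 1.97 × 61.07² = 1.97 × 3730 = 7348 N/m.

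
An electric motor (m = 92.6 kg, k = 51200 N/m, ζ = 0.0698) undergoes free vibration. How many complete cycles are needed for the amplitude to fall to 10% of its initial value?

Logarithmic decrement δ = 2πζ/√(1 − ζ²) = 2π × 0.06980/√(1 − 0.00487) = 0.4396.
x_n/x₀ = e^(−nδ) ≤ 0.1; take ln: n ≥ ln(1/0.1)/δ = 2.303/0.4396 = 5.237.
So 6 complete cycles are required.

6 cycles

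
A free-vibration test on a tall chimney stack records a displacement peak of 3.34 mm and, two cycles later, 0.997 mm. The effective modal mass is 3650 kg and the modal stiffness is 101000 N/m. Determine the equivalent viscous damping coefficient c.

3680 N·s/m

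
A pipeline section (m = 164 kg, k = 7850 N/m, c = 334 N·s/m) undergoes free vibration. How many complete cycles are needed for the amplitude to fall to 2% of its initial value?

5 cycles

ζ = c/(2√(km)) = 334/(2√(7850 × 164)) = 334/2269 = 0.1472.
Logarithmic decrement δ = 2πζ/√(1 − ζ²) = 2π × 0.1472/√(1 − 0.0217) = 0.9350.
x_n/x₀ = e^(−nδ) ≤ 0.02; take ln: n ≥ ln(1/0.02)/δ = 3.912/0.9350 = 4.184.
So 5 complete cycles are required.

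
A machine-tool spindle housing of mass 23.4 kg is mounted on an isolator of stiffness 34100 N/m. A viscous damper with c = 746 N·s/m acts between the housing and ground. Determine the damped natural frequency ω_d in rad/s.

34.7 rad/s

ω_n = √(k/m) = √(34100/23.4) = 38.17 rad/s.
Critical damping c_c = 2√(k·m) = 2√(34100 × 23.4) = 1787 N·s/m, so ζ = c/c_c = 746/1787 = 0.4176.
ω_d = ω_n√(1 − ζ²) = 38.17 × √(1 − 0.174) = 34.69 rad/s.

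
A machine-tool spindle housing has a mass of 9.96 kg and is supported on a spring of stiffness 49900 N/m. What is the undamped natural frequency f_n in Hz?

11.3 Hz

ω_n = √(k/m) = √(49900/9.96) = √5010 = 70.78 rad/s.
f_n = ω_n/(2π) = 70.78/6.283 = 11.27 Hz.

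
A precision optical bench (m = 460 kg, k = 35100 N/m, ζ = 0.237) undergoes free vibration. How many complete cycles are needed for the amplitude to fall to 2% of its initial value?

Logarithmic decrement δ = 2πζ/√(1 − ζ²) = 2π × 0.2370/√(1 − 0.0562) = 1.533.
x_n/x₀ = e^(−nδ) ≤ 0.02; take ln: n ≥ ln(1/0.02)/δ = 3.912/1.533 = 2.552.
So 3 complete cycles are required.

3 cycles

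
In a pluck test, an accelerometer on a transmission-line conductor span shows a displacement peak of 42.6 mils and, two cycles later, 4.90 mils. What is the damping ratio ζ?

0.170

Logarithmic decrement δ = (1/n)·ln(x₀/x_n) = (1/2)·ln(42.6/4.90) = (1/2)·ln(8.694) = 1.081.
ζ = δ/√(4π² + δ²) = 1.081/√(39.48 + 1.17) = 1.081/6.376 = 0.1696.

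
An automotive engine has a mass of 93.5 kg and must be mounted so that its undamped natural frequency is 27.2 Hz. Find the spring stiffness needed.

ω_n = 2πf_n = 2π × 27.2 = 170.9 rad/s.
k = m·ω_n² = 93.5 × 170.9² = 93.5 × 29210 = 2731000 N/m.

2730000 N/m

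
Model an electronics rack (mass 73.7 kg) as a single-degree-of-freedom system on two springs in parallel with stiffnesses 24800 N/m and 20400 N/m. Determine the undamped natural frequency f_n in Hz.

Parallel springs add: k_eq = 24800 + 20400 = 45200 N/m.
ω_n = √(k_eq/m) = √(45200/73.7) = √613.3 = 24.76 rad/s.
f_n = ω_n/(2π) = 24.76/6.283 = 3.941 Hz.

3.94 Hz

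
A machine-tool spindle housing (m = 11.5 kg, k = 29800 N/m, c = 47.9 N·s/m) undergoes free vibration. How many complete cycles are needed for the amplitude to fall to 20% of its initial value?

7 cycles

ζ = c/(2√(km)) = 47.9/(2√(29800 × 11.5)) = 47.9/1171 = 0.04091.
Logarithmic decrement δ = 2πζ/√(1 − ζ²) = 2π × 0.04091/√(1 − 0.00167) = 0.2573.
x_n/x₀ = e^(−nδ) ≤ 0.2; take ln: n ≥ ln(1/0.2)/δ = 1.609/0.2573 = 6.256.
So 7 complete cycles are required.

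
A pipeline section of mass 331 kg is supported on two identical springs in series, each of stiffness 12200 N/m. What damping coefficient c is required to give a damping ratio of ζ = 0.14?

Series springs: 1/k_eq = 2/12200, so k_eq = 12200/2 = 6100 N/m.
c_c = 2√(k_eq·m) = 2√(6100 × 331) = 2842 N·s/m.
c = ζ·c_c = 0.14 × 2842 = 397.9 N·s/m.

398 N·s/m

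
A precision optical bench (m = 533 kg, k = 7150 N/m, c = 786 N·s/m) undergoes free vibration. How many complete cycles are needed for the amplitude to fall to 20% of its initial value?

2 cycles

ζ = c/(2√(km)) = 786/(2√(7150 × 533)) = 786/3904 = 0.2013.
Logarithmic decrement δ = 2πζ/√(1 − ζ²) = 2π × 0.2013/√(1 − 0.0405) = 1.291.
x_n/x₀ = e^(−nδ) ≤ 0.2; take ln: n ≥ ln(1/0.2)/δ = 1.609/1.291 = 1.246.
So 2 complete cycles are required.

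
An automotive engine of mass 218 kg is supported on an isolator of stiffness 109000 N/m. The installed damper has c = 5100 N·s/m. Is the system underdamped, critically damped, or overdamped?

underdamped

c_c = 2√(k·m) = 9749 N·s/m; ζ = c/c_c = 5100/9749 = 0.523.
Since ζ < 1 the system is underdamped.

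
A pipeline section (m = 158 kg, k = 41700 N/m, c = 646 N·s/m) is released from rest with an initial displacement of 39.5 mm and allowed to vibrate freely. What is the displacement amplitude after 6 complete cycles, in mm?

ζ = c/(2√(km)) = 646/(2√(41700 × 158)) = 646/5134 = 0.1258.
Logarithmic decrement δ = 2πζ/√(1 − ζ²) = 2π × 0.1258/√(1 − 0.0158) = 0.7970.
After n cycles, x_n/x₀ = e^(−nδ), so x_6 = 39.5 × e^(−6 × 0.7970) = 39.5 × 0.008380 = 0.3310 mm.

0.331 mm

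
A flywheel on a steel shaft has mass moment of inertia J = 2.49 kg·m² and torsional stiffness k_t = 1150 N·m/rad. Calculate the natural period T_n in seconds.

0.292 s

ω_n = √(k_t/J) = √(1150/2.49) = √461.8 = 21.49 rad/s.
T_n = 2π/ω_n = 6.283/21.49 = 0.2924 s.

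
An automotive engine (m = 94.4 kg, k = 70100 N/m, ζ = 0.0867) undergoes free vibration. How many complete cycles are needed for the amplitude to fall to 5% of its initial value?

6 cycles

Logarithmic decrement δ = 2πζ/√(1 − ζ²) = 2π × 0.08670/√(1 − 0.00752) = 0.5468.
x_n/x₀ = e^(−nδ) ≤ 0.05; take ln: n ≥ ln(1/0.05)/δ = 2.996/0.5468 = 5.479.
So 6 complete cycles are required.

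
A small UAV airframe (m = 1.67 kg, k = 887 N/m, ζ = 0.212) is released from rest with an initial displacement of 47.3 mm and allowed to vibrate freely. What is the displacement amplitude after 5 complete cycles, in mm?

0.0519 mm

Logarithmic decrement δ = 2πζ/√(1 − ζ²) = 2π × 0.2120/√(1 − 0.0449) = 1.363.
After n cycles, x_n/x₀ = e^(−nδ), so x_5 = 47.3 × e^(−5 × 1.363) = 47.3 × 0.001097 = 0.05189 mm.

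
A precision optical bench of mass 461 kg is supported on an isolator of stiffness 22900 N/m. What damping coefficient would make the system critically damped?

c_c = 2√(k·m) = 2√(22900 × 461) = 2 × 3249 = 6498 N·s/m.

6500 N·s/m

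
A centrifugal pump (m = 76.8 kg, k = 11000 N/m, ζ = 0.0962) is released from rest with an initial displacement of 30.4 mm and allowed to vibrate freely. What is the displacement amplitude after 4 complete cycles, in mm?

2.68 mm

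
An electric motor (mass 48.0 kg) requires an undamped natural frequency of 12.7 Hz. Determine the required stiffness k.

ω_n = 2πf_n = 2π × 12.7 = 79.80 rad/s.
k = m·ω_n² = 48.0 × 79.80² = 48.0 × 6367 = 305600 N/m.

306000 N/m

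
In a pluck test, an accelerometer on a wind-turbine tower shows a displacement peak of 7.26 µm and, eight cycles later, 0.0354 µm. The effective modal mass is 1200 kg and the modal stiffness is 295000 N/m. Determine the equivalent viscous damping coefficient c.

3960 N·s/m

Logarithmic decrement δ = (1/n)·ln(x₀/x_n) = (1/8)·ln(7.26/0.0354) = (1/8)·ln(205.1) = 0.6654.
ζ = δ/√(4π² + δ²) = 0.6654/√(39.48 + 0.443) = 0.6654/6.318 = 0.1053.
c = ζ · 2√(km) = 0.1053 × 2√(295000 × 1200) = 0.1053 × 37630 = 3963 N·s/m.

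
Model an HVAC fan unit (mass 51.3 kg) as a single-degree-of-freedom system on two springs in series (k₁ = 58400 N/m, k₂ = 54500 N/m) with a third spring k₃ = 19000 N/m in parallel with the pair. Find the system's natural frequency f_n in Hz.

Series pair: k_s = k₁k₂/(k₁+k₂) = (58400)(54500)/(58400 + 54500) = 28190 N/m. In parallel with k₃: k_eq = 28190 + 19000 = 47190 N/m.
ω_n = √(k_eq/m) = √(47190/51.3) = √919.9 = 30.33 rad/s.
f_n = ω_n/(2π) = 30.33/6.283 = 4.827 Hz.

4.83 Hz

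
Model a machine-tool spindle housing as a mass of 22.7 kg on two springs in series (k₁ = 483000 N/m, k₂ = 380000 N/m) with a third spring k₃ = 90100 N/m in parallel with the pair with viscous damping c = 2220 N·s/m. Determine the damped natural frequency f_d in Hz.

Series pair: k_s = k₁k₂/(k₁+k₂) = (483000)(380000)/(483000 + 380000) = 212700 N/m. In parallel with k₃: k_eq = 212700 + 90100 = 302800 N/m.
ω_n = √(k_eq/m) = √(302800/22.7) = 115.5 rad/s.
Critical damping c_c = 2√(k_eq·m) = 2√(302800 × 22.7) = 5243 N·s/m, so ζ = c/c_c = 2220/5243 = 0.4234.
ω_d = ω_n√(1 − ζ²) = 115.5 × √(1 − 0.179) = 104.6 rad/s.
f_d = ω_d/(2π) = 16.65 Hz.

16.7 Hz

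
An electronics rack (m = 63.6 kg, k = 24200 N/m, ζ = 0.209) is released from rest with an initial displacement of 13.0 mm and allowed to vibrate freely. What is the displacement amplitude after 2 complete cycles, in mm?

0.886 mm

Logarithmic decrement δ = 2πζ/√(1 − ζ²) = 2π × 0.2090/√(1 − 0.0437) = 1.343.
After n cycles, x_n/x₀ = e^(−nδ), so x_2 = 13.0 × e^(−2 × 1.343) = 13.0 × 0.06817 = 0.8863 mm.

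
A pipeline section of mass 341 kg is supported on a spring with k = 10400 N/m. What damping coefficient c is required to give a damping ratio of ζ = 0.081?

c_c = 2√(k·m) = 2√(10400 × 341) = 3766 N·s/m.
c = ζ·c_c = 0.081 × 3766 = 305.1 N·s/m.

305 N·s/m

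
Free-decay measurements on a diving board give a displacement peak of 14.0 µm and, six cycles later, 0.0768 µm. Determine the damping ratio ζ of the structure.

0.137

Logarithmic decrement δ = (1/n)·ln(x₀/x_n) = (1/6)·ln(14.0/0.0768) = (1/6)·ln(182.3) = 0.8676.
ζ = δ/√(4π² + δ²) = 0.8676/√(39.48 + 0.753) = 0.8676/6.343 = 0.1368.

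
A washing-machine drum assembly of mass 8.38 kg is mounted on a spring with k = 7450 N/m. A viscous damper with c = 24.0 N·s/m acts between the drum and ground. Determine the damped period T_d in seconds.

0.211 s

ω_n = √(k/m) = √(7450/8.38) = 29.82 rad/s.
Critical damping c_c = 2√(k·m) = 2√(7450 × 8.38) = 499.7 N·s/m, so ζ = c/c_c = 24.0/499.7 = 0.04803.
ω_d = ω_n√(1 − ζ²) = 29.82 × √(1 − 0.00231) = 29.78 rad/s.
T_d = 2π/ω_d = 0.2110 s.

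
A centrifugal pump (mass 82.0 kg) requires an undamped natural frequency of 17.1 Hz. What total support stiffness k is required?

947000 N/m

ω_n = 2πf_n = 2π × 17.1 = 107.4 rad/s.
k = m·ω_n² = 82.0 × 107.4² = 82.0 × 11540 = 946600 N/m.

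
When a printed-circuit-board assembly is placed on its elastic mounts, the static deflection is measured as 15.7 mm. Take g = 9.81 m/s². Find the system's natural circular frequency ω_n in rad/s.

ω_n = √(g/δ_st) = √(9.81/0.0157) = √624.8 = 25.00 rad/s.

25.0 rad/s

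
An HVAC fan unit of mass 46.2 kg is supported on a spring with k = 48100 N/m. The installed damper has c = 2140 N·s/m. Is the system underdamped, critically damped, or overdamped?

underdamped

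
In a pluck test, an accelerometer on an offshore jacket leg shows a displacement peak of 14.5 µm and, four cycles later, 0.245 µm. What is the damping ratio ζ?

Logarithmic decrement δ = (1/n)·ln(x₀/x_n) = (1/4)·ln(14.5/0.245) = (1/4)·ln(59.18) = 1.020.
ζ = δ/√(4π² + δ²) = 1.020/√(39.48 + 1.04) = 1.020/6.365 = 0.1603.

0.160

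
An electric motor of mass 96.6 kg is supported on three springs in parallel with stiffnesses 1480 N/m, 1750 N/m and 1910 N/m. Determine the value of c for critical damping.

1410 N·s/m

Parallel springs add: k_eq = 1480 + 1750 + 1910 = 5140 N/m.
c_c = 2√(k_eq·m) = 2√(5140 × 96.6) = 2 × 704.6 = 1409 N·s/m.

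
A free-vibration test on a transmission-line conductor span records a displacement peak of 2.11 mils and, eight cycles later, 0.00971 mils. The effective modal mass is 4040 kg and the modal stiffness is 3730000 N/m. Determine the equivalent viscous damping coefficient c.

26100 N·s/m

Logarithmic decrement δ = (1/n)·ln(x₀/x_n) = (1/8)·ln(2.11/0.00971) = (1/8)·ln(217.3) = 0.6727.
ζ = δ/√(4π² + δ²) = 0.6727/√(39.48 + 0.452) = 0.6727/6.319 = 0.1064.
c = ζ · 2√(km) = 0.1064 × 2√(3730000 × 4040) = 0.1064 × 245500 = 26130 N·s/m.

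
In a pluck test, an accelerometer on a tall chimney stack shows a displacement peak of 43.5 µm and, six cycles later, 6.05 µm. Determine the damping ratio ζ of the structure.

Logarithmic decrement δ = (1/n)·ln(x₀/x_n) = (1/6)·ln(43.5/6.05) = (1/6)·ln(7.190) = 0.3288.
ζ = δ/√(4π² + δ²) = 0.3288/√(39.48 + 0.108) = 0.3288/6.292 = 0.05226.

0.0523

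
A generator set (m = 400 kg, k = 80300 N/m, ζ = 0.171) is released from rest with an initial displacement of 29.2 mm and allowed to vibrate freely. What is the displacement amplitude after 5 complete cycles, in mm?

Logarithmic decrement δ = 2πζ/√(1 − ζ²) = 2π × 0.1710/√(1 − 0.0292) = 1.090.
After n cycles, x_n/x₀ = e^(−nδ), so x_5 = 29.2 × e^(−5 × 1.090) = 29.2 × 0.004286 = 0.1251 mm.

0.125 mm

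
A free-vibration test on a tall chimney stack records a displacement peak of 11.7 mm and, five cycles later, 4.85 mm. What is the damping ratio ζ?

Logarithmic decrement δ = (1/n)·ln(x₀/x_n) = (1/5)·ln(11.7/4.85) = (1/5)·ln(2.412) = 0.1761.
ζ = δ/√(4π² + δ²) = 0.1761/√(39.48 + 0.0310) = 0.1761/6.286 = 0.02802.

0.0280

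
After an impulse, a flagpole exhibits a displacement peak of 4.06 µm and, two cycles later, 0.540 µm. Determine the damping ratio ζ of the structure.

Logarithmic decrement δ = (1/n)·ln(x₀/x_n) = (1/2)·ln(4.06/0.540) = (1/2)·ln(7.519) = 1.009.
ζ = δ/√(4π² + δ²) = 1.009/√(39.48 + 1.02) = 1.009/6.364 = 0.1585.

0.159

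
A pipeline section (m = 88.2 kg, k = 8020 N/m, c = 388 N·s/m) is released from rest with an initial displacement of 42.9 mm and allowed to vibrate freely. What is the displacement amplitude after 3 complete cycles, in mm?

0.492 mm

ζ = c/(2√(km)) = 388/(2√(8020 × 88.2)) = 388/1682 = 0.2307.
Logarithmic decrement δ = 2πζ/√(1 − ζ²) = 2π × 0.2307/√(1 − 0.0532) = 1.489.
After n cycles, x_n/x₀ = e^(−nδ), so x_3 = 42.9 × e^(−3 × 1.489) = 42.9 × 0.01147 = 0.4919 mm.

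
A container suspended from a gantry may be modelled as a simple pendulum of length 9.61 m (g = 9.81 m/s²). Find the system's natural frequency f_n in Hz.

0.161 Hz

For a simple pendulum ω_n = √(g/L) = √(9.81/9.61) = √1.021 = 1.010 rad/s.
f_n = ω_n/(2π) = 1.010/6.283 = 0.1608 Hz.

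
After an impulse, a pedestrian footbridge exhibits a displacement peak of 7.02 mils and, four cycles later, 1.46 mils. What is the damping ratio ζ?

0.0624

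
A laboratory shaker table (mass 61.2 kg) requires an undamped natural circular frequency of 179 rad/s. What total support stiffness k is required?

1960000 N/m

k = m·ω_n² = 61.2 × 179.0² = 61.2 × 32040 = 1961000 N/m.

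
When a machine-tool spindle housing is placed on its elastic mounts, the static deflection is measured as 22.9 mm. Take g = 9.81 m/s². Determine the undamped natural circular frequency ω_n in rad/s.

ω_n = √(g/δ_st) = √(9.81/0.0229) = √428.4 = 20.70 rad/s.

20.7 rad/s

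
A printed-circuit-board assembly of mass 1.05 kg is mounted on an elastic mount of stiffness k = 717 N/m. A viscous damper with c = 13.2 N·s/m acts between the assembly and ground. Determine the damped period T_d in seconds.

0.248 s

ω_n = √(k/m) = √(717.0/1.05) = 26.13 rad/s.
Critical damping c_c = 2√(k·m) = 2√(717.0 × 1.05) = 54.88 N·s/m, so ζ = c/c_c = 13.2/54.88 = 0.2405.
ω_d = ω_n√(1 − ζ²) = 26.13 × √(1 − 0.0579) = 25.36 rad/s.
T_d = 2π/ω_d = 0.2477 s.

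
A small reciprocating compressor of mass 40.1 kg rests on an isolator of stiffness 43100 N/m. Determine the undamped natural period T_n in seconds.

ω_n = √(k/m) = √(43100/40.1) = √1075 = 32.78 rad/s.
T_n = 2π/ω_n = 6.283/32.78 = 0.1917 s.

0.192 s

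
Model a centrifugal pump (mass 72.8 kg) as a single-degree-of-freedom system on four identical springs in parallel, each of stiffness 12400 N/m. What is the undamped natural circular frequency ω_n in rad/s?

26.1 rad/s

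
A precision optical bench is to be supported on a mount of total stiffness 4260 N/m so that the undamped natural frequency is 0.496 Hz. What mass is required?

ω_n = 2πf_n = 2π × 0.496 = 3.116 rad/s.
m = k/ω_n² = 4260/3.116² = 4260/9.712 = 438.6 kg.

439 kg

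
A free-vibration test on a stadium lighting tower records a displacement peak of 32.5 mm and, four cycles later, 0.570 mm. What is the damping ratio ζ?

0.159

Logarithmic decrement δ = (1/n)·ln(x₀/x_n) = (1/4)·ln(32.5/0.570) = (1/4)·ln(57.02) = 1.011.
ζ = δ/√(4π² + δ²) = 1.011/√(39.48 + 1.02) = 1.011/6.364 = 0.1588.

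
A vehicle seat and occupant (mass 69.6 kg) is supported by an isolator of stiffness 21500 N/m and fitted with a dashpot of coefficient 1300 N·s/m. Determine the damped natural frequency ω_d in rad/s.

14.9 rad/s

ω_n = √(k/m) = √(21500/69.6) = 17.58 rad/s.
Critical damping c_c = 2√(k·m) = 2√(21500 × 69.6) = 2447 N·s/m, so ζ = c/c_c = 1300/2447 = 0.5314.
ω_d = ω_n√(1 − ζ²) = 17.58 × √(1 − 0.282) = 14.89 rad/s.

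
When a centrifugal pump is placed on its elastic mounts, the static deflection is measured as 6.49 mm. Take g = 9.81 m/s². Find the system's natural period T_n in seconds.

0.162 s

ω_n = √(g/δ_st) = √(9.81/0.00649) = √1512 = 38.88 rad/s.
T_n = 2π/ω_n = 6.283/38.88 = 0.1616 s.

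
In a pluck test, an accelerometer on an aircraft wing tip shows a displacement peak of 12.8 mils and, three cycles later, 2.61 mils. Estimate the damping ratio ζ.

Logarithmic decrement δ = (1/n)·ln(x₀/x_n) = (1/3)·ln(12.8/2.61) = (1/3)·ln(4.904) = 0.5300.
ζ = δ/√(4π² + δ²) = 0.5300/√(39.48 + 0.281) = 0.5300/6.306 = 0.08406.

0.0841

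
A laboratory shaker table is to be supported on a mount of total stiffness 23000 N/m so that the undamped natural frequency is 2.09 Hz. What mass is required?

ω_n = 2πf_n = 2π × 2.09 = 13.13 rad/s.
m = k/ω_n² = 23000/13.13² = 23000/172.4 = 133.4 kg.

133 kg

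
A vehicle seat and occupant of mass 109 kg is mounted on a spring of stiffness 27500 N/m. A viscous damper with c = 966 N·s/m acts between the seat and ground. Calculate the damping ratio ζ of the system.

ω_n = √(k/m) = √(27500/109) = 15.88 rad/s.
Critical damping c_c = 2√(k·m) = 2√(27500 × 109) = 3463 N·s/m, so ζ = c/c_c = 966/3463 = 0.2790.

0.279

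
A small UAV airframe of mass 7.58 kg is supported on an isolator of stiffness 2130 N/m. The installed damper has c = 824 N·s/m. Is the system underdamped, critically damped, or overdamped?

overdamped

c_c = 2√(k·m) = 254.1 N·s/m; ζ = c/c_c = 824/254.1 = 3.24.
Since ζ > 1 the system is overdamped.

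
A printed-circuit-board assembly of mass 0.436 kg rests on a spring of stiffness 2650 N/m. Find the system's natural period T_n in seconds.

0.0806 s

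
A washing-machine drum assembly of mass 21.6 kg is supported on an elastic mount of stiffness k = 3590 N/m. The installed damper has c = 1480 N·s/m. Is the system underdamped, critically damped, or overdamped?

overdamped

c_c = 2√(k·m) = 556.9 N·s/m; ζ = c/c_c = 1480/556.9 = 2.66.
Since ζ > 1 the system is overdamped.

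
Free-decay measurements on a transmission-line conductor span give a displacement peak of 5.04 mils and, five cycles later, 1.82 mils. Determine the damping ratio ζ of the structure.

Logarithmic decrement δ = (1/n)·ln(x₀/x_n) = (1/5)·ln(5.04/1.82) = (1/5)·ln(2.769) = 0.2037.
ζ = δ/√(4π² + δ²) = 0.2037/√(39.48 + 0.0415) = 0.2037/6.286 = 0.03241.

0.0324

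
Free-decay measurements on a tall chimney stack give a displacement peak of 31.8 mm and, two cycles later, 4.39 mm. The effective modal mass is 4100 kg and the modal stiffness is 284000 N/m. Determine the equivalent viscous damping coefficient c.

10600 N·s/m

Logarithmic decrement δ = (1/n)·ln(x₀/x_n) = (1/2)·ln(31.8/4.39) = (1/2)·ln(7.244) = 0.9901.
ζ = δ/√(4π² + δ²) = 0.9901/√(39.48 + 0.980) = 0.9901/6.361 = 0.1557.
c = ζ · 2√(km) = 0.1557 × 2√(284000 × 4100) = 0.1557 × 68250 = 10620 N·s/m.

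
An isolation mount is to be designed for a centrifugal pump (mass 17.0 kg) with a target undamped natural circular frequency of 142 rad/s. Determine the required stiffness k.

k = m·ω_n² = 17.0 × 142.0² = 17.0 × 20160 = 342800 N/m.

343000 N/m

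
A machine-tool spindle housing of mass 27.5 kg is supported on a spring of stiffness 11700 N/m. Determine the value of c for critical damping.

1130 N·s/m

c_c = 2√(k·m) = 2√(11700 × 27.5) = 2 × 567.2 = 1134 N·s/m.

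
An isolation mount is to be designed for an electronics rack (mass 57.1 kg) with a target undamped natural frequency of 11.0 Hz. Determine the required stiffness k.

ω_n = 2πf_n = 2π × 11.0 = 69.12 rad/s.
k = m·ω_n² = 57.1 × 69.12² = 57.1 × 4777 = 272800 N/m.

273000 N/m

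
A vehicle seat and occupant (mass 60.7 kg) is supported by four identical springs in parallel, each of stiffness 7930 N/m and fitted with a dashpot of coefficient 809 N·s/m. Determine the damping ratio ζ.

0.292

Parallel springs add: k_eq = 4 × 7930 = 31720 N/m.
ω_n = √(k_eq/m) = √(31720/60.7) = 22.86 rad/s.
Critical damping c_c = 2√(k_eq·m) = 2√(31720 × 60.7) = 2775 N·s/m, so ζ = c/c_c = 809/2775 = 0.2915.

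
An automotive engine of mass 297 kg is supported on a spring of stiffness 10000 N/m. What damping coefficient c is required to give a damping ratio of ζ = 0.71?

2450 N·s/m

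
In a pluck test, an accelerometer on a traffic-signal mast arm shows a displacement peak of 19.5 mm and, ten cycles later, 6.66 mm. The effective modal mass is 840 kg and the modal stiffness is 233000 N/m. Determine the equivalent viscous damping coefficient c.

Logarithmic decrement δ = (1/n)·ln(x₀/x_n) = (1/10)·ln(19.5/6.66) = (1/10)·ln(2.928) = 0.1074.
ζ = δ/√(4π² + δ²) = 0.1074/√(39.48 + 0.0115) = 0.1074/6.284 = 0.01710.
c = ζ · 2√(km) = 0.01710 × 2√(233000 × 840) = 0.01710 × 27980 = 478.3 N·s/m.

478 N·s/m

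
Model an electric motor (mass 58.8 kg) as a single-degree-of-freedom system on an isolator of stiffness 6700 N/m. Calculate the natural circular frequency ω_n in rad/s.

10.7 rad/s

ω_n = √(k/m) = √(6700/58.8) = √113.9 = 10.67 rad/s.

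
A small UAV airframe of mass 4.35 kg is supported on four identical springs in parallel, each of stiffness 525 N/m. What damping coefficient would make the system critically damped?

Parallel springs add: k_eq = 4 × 525 = 2100 N/m.
c_c = 2√(k_eq·m) = 2√(2100 × 4.35) = 2 × 95.58 = 191.2 N·s/m.

191 N·s/m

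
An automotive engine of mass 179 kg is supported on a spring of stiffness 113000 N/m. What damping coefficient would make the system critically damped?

c_c = 2√(k·m) = 2√(113000 × 179) = 2 × 4497 = 8995 N·s/m.

8990 N·s/m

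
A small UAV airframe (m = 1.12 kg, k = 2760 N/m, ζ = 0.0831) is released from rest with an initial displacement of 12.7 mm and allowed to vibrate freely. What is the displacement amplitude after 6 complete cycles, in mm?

Logarithmic decrement δ = 2πζ/√(1 − ζ²) = 2π × 0.08310/√(1 − 0.00691) = 0.5239.
After n cycles, x_n/x₀ = e^(−nδ), so x_6 = 12.7 × e^(−6 × 0.5239) = 12.7 × 0.04312 = 0.5477 mm.

0.548 mm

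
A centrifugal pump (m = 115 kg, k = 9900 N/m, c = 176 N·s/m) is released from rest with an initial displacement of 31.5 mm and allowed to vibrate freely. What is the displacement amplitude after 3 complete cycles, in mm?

6.62 mm

ζ = c/(2√(km)) = 176/(2√(9900 × 115)) = 176/2134 = 0.08247.
Logarithmic decrement δ = 2πζ/√(1 − ζ²) = 2π × 0.08247/√(1 − 0.00680) = 0.5200.
After n cycles, x_n/x₀ = e^(−nδ), so x_3 = 31.5 × e^(−3 × 0.5200) = 31.5 × 0.2102 = 6.620 mm.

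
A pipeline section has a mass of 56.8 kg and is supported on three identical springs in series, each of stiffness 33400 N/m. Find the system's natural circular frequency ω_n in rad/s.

14.0 rad/s

Series springs: 1/k_eq = 3/33400, so k_eq = 33400/3 = 11130 N/m.
ω_n = √(k_eq/m) = √(11130/56.8) = √196.0 = 14.00 rad/s.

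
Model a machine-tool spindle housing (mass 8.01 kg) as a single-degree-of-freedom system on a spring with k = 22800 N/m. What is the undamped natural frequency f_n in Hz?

ω_n = √(k/m) = √(22800/8.01) = √2846 = 53.35 rad/s.
f_n = ω_n/(2π) = 53.35/6.283 = 8.491 Hz.

8.49 Hz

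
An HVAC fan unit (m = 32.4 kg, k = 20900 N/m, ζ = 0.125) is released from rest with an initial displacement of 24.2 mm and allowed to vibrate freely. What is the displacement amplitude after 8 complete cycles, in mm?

0.0430 mm

Logarithmic decrement δ = 2πζ/√(1 − ζ²) = 2π × 0.1250/√(1 − 0.0156) = 0.7916.
After n cycles, x_n/x₀ = e^(−nδ), so x_8 = 24.2 × e^(−8 × 0.7916) = 24.2 × 0.001777 = 0.04300 mm.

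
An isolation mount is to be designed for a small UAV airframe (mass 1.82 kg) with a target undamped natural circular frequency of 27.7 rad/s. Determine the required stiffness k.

k = m·ω_n² = 1.82 × 27.70² = 1.82 × 767.3 = 1396 N/m.

1400 N/m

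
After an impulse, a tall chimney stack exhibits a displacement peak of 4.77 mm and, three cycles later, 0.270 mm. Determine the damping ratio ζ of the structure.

0.151

Logarithmic decrement δ = (1/n)·ln(x₀/x_n) = (1/3)·ln(4.77/0.270) = (1/3)·ln(17.67) = 0.9572.
ζ = δ/√(4π² + δ²) = 0.9572/√(39.48 + 0.916) = 0.9572/6.356 = 0.1506.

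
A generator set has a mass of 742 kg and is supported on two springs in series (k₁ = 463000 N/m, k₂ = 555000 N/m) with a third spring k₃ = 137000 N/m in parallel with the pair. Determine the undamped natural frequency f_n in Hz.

Series pair: k_s = k₁k₂/(k₁+k₂) = (463000)(555000)/(463000 + 555000) = 252400 N/m. In parallel with k₃: k_eq = 252400 + 137000 = 389400 N/m.
ω_n = √(k_eq/m) = √(389400/742) = √524.8 = 22.91 rad/s.
f_n = ω_n/(2π) = 22.91/6.283 = 3.646 Hz.

3.65 Hz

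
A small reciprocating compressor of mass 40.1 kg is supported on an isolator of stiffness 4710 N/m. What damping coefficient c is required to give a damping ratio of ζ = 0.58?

504 N·s/m

c_c = 2√(k·m) = 2√(4710 × 40.1) = 869.2 N·s/m.
c = ζ·c_c = 0.58 × 869.2 = 504.1 N·s/m.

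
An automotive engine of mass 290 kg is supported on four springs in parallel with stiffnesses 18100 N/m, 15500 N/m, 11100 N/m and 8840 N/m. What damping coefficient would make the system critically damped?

7880 N·s/m

Parallel springs add: k_eq = 18100 + 15500 + 11100 + 8840 = 53540 N/m.
c_c = 2√(k_eq·m) = 2√(53540 × 290) = 2 × 3940 = 7881 N·s/m.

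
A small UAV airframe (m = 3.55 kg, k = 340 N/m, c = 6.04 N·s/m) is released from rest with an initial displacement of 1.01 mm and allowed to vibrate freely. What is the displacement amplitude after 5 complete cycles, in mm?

ζ = c/(2√(km)) = 6.04/(2√(340 × 3.55)) = 6.04/69.48 = 0.08693.
Logarithmic decrement δ = 2πζ/√(1 − ζ²) = 2π × 0.08693/√(1 − 0.00756) = 0.5483.
After n cycles, x_n/x₀ = e^(−nδ), so x_5 = 1.01 × e^(−5 × 0.5483) = 1.01 × 0.06449 = 0.06513 mm.

0.0651 mm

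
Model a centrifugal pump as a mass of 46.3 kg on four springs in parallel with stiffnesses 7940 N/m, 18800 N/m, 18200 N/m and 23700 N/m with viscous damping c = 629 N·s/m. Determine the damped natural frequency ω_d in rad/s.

Parallel springs add: k_eq = 7940 + 18800 + 18200 + 23700 = 68640 N/m.
ω_n = √(k_eq/m) = √(68640/46.3) = 38.50 rad/s.
Critical damping c_c = 2√(k_eq·m) = 2√(68640 × 46.3) = 3565 N·s/m, so ζ = c/c_c = 629/3565 = 0.1764.
ω_d = ω_n√(1 − ζ²) = 38.50 × √(1 − 0.0311) = 37.90 rad/s.

37.9 rad/s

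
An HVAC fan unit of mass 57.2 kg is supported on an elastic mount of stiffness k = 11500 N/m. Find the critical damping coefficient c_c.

1620 N·s/m

c_c = 2√(k·m) = 2√(11500 × 57.2) = 2 × 811.0 = 1622 N·s/m.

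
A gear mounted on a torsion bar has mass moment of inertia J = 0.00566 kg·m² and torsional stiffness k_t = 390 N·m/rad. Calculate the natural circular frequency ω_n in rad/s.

262 rad/s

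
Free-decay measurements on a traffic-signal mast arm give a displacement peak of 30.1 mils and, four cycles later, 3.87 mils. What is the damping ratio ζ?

Logarithmic decrement δ = (1/n)·ln(x₀/x_n) = (1/4)·ln(30.1/3.87) = (1/4)·ln(7.778) = 0.5128.
ζ = δ/√(4π² + δ²) = 0.5128/√(39.48 + 0.263) = 0.5128/6.304 = 0.08135.

0.0813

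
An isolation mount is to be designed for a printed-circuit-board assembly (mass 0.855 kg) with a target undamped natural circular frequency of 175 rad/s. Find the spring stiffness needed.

k = m·ω_n² = 0.855 × 175.0² = 0.855 × 30620 = 26180 N/m.

26200 N/m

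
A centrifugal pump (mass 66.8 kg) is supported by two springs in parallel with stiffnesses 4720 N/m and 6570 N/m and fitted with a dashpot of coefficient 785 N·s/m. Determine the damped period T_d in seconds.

0.542 s

Parallel springs add: k_eq = 4720 + 6570 = 11290 N/m.
ω_n = √(k_eq/m) = √(11290/66.8) = 13.00 rad/s.
Critical damping c_c = 2√(k_eq·m) = 2√(11290 × 66.8) = 1737 N·s/m, so ζ = c/c_c = 785/1737 = 0.4520.
ω_d = ω_n√(1 − ζ²) = 13.00 × √(1 − 0.204) = 11.60 rad/s.
T_d = 2π/ω_d = 0.5418 s.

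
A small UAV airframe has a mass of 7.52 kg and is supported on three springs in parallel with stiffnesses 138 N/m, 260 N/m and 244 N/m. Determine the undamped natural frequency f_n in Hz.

Parallel springs add: k_eq = 138 + 260 + 244 = 642.0 N/m.
ω_n = √(k_eq/m) = √(642.0/7.52) = √85.37 = 9.240 rad/s.
f_n = ω_n/(2π) = 9.240/6.283 = 1.471 Hz.

1.47 Hz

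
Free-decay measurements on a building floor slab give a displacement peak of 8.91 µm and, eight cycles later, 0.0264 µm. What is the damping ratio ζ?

Logarithmic decrement δ = (1/n)·ln(x₀/x_n) = (1/8)·ln(8.91/0.0264) = (1/8)·ln(337.5) = 0.7277.
ζ = δ/√(4π² + δ²) = 0.7277/√(39.48 + 0.530) = 0.7277/6.325 = 0.1150.

0.115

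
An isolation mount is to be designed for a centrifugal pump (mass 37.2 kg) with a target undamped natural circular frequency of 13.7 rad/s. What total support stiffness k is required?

6980 N/m

k = m·ω_n² = 37.2 × 13.70² = 37.2 × 187.7 = 6982 N/m.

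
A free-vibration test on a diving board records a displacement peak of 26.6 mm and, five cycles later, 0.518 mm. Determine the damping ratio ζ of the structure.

Logarithmic decrement δ = (1/n)·ln(x₀/x_n) = (1/5)·ln(26.6/0.518) = (1/5)·ln(51.35) = 0.7877.
ζ = δ/√(4π² + δ²) = 0.7877/√(39.48 + 0.621) = 0.7877/6.332 = 0.1244.

0.124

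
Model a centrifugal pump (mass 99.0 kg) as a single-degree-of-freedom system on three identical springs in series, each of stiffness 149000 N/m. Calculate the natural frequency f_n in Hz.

Series springs: 1/k_eq = 3/149000, so k_eq = 149000/3 = 49670 N/m.
ω_n = √(k_eq/m) = √(49670/99.0) = √501.7 = 22.40 rad/s.
f_n = ω_n/(2π) = 22.40/6.283 = 3.565 Hz.

3.56 Hz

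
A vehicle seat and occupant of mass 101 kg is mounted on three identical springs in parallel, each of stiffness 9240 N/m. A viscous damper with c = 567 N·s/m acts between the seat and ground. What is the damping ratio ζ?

0.169

Parallel springs add: k_eq = 3 × 9240 = 27720 N/m.
ω_n = √(k_eq/m) = √(27720/101) = 16.57 rad/s.
Critical damping c_c = 2√(k_eq·m) = 2√(27720 × 101) = 3346 N·s/m, so ζ = c/c_c = 567/3346 = 0.1694.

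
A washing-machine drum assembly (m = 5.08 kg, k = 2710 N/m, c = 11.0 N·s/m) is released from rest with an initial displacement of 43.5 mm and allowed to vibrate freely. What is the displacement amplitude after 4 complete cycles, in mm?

ζ = c/(2√(km)) = 11.0/(2√(2710 × 5.08)) = 11.0/234.7 = 0.04688.
Logarithmic decrement δ = 2πζ/√(1 − ζ²) = 2π × 0.04688/√(1 − 0.00220) = 0.2949.
After n cycles, x_n/x₀ = e^(−nδ), so x_4 = 43.5 × e^(−4 × 0.2949) = 43.5 × 0.3075 = 13.37 mm.

13.4 mm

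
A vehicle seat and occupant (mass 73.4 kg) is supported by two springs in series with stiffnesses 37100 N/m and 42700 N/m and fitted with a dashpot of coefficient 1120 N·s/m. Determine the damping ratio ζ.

0.464

Series springs: 1/k_eq = 1/37100 + 1/42700 = 5.037×10^-5, so k_eq = 19850 N/m.
ω_n = √(k_eq/m) = √(19850/73.4) = 16.45 rad/s.
Critical damping c_c = 2√(k_eq·m) = 2√(19850 × 73.4) = 2414 N·s/m, so ζ = c/c_c = 1120/2414 = 0.4639.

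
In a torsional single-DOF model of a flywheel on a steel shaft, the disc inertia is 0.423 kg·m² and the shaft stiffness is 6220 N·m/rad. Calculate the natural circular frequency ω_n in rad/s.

ω_n = √(k_t/J) = √(6220/0.423) = √14700 = 121.3 rad/s.

121 rad/s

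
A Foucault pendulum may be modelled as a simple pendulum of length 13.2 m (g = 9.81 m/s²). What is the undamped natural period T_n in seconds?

For a simple pendulum ω_n = √(g/L) = √(9.81/13.2) = √0.7432 = 0.8621 rad/s.
T_n = 2π/ω_n = 6.283/0.8621 = 7.288 s.

7.29 s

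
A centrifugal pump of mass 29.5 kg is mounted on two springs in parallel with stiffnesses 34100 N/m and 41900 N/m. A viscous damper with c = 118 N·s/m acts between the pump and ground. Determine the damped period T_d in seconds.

0.124 s

Parallel springs add: k_eq = 34100 + 41900 = 76000 N/m.
ω_n = √(k_eq/m) = √(76000/29.5) = 50.76 rad/s.
Critical damping c_c = 2√(k_eq·m) = 2√(76000 × 29.5) = 2995 N·s/m, so ζ = c/c_c = 118/2995 = 0.03940.
ω_d = ω_n√(1 − ζ²) = 50.76 × √(1 − 0.00155) = 50.72 rad/s.
T_d = 2π/ω_d = 0.1239 s.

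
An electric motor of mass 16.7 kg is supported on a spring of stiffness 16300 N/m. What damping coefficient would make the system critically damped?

1040 N·s/m

c_c = 2√(k·m) = 2√(16300 × 16.7) = 2 × 521.7 = 1043 N·s/m.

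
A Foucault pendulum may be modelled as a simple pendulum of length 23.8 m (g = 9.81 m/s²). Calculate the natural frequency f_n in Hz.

0.102 Hz

For a simple pendulum ω_n = √(g/L) = √(9.81/23.8) = √0.4122 = 0.6420 rad/s.
f_n = ω_n/(2π) = 0.6420/6.283 = 0.1022 Hz.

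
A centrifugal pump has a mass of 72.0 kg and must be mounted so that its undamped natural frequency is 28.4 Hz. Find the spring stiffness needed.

ω_n = 2πf_n = 2π × 28.4 = 178.4 rad/s.
k = m·ω_n² = 72.0 × 178.4² = 72.0 × 31840 = 2293000 N/m.

2290000 N/m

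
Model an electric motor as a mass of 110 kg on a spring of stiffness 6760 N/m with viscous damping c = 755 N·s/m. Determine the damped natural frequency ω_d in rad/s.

ω_n = √(k/m) = √(6760/110) = 7.839 rad/s.
Critical damping c_c = 2√(k·m) = 2√(6760 × 110) = 1725 N·s/m, so ζ = c/c_c = 755/1725 = 0.4378.
ω_d = ω_n√(1 − ζ²) = 7.839 × √(1 − 0.192) = 7.048 rad/s.

7.05 rad/s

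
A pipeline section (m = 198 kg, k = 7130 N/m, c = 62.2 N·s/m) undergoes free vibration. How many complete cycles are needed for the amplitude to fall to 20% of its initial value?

ζ = c/(2√(km)) = 62.2/(2√(7130 × 198)) = 62.2/2376 = 0.02617.
Logarithmic decrement δ = 2πζ/√(1 − ζ²) = 2π × 0.02617/√(1 − 0.000685) = 0.1645.
x_n/x₀ = e^(−nδ) ≤ 0.2; take ln: n ≥ ln(1/0.2)/δ = 1.609/0.1645 = 9.783.
So 10 complete cycles are required.

10 cycles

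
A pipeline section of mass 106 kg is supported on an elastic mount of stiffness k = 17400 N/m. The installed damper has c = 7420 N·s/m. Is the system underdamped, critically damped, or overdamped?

c_c = 2√(k·m) = 2716 N·s/m; ζ = c/c_c = 7420/2716 = 2.73.
Since ζ > 1 the system is overdamped.

overdamped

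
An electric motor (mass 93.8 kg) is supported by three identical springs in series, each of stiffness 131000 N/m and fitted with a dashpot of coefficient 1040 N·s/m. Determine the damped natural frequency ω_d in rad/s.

Series springs: 1/k_eq = 3/131000, so k_eq = 131000/3 = 43670 N/m.
ω_n = √(k_eq/m) = √(43670/93.8) = 21.58 rad/s.
Critical damping c_c = 2√(k_eq·m) = 2√(43670 × 93.8) = 4048 N·s/m, so ζ = c/c_c = 1040/4048 = 0.2569.
ω_d = ω_n√(1 − ζ²) = 21.58 × √(1 − 0.0660) = 20.85 rad/s.

20.9 rad/s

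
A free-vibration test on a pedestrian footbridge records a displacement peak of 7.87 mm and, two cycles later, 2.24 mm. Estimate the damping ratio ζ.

0.0995

Logarithmic decrement δ = (1/n)·ln(x₀/x_n) = (1/2)·ln(7.87/2.24) = (1/2)·ln(3.513) = 0.6283.
ζ = δ/√(4π² + δ²) = 0.6283/√(39.48 + 0.395) = 0.6283/6.315 = 0.09950.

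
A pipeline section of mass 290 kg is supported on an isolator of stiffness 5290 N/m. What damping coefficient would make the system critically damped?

2480 N·s/m

c_c = 2√(k·m) = 2√(5290 × 290) = 2 × 1239 = 2477 N·s/m.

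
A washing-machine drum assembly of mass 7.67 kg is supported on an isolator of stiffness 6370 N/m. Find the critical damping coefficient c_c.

c_c = 2√(k·m) = 2√(6370 × 7.67) = 2 × 221.0 = 442.1 N·s/m.

442 N·s/m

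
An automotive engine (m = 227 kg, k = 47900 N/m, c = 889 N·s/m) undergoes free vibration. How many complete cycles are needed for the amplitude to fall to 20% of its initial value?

2 cycles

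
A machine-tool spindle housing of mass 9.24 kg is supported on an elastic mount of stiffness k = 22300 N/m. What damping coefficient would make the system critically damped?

908 N·s/m

c_c = 2√(k·m) = 2√(22300 × 9.24) = 2 × 453.9 = 907.9 N·s/m.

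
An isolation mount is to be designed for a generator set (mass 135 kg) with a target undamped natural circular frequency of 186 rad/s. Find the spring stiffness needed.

4670000 N/m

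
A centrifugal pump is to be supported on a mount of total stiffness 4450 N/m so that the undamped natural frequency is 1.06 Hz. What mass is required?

100 kg

ω_n = 2πf_n = 2π × 1.06 = 6.660 rad/s.
m = k/ω_n² = 4450/6.660² = 4450/44.36 = 100.3 kg.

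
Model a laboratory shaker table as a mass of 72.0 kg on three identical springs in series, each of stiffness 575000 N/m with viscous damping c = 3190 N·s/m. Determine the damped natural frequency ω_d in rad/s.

Series springs: 1/k_eq = 3/575000, so k_eq = 575000/3 = 191700 N/m.
ω_n = √(k_eq/m) = √(191700/72.0) = 51.59 rad/s.
Critical damping c_c = 2√(k_eq·m) = 2√(191700 × 72.0) = 7430 N·s/m, so ζ = c/c_c = 3190/7430 = 0.4294.
ω_d = ω_n√(1 − ζ²) = 51.59 × √(1 − 0.184) = 46.60 rad/s.

46.6 rad/s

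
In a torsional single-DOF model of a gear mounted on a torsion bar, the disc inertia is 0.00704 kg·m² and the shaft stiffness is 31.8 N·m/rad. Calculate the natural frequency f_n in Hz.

10.7 Hz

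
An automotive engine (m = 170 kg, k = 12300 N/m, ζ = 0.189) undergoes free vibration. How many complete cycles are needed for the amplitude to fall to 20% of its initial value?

2 cycles

Logarithmic decrement δ = 2πζ/√(1 − ζ²) = 2π × 0.1890/√(1 − 0.0357) = 1.209.
x_n/x₀ = e^(−nδ) ≤ 0.2; take ln: n ≥ ln(1/0.2)/δ = 1.609/1.209 = 1.331.
So 2 complete cycles are required.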